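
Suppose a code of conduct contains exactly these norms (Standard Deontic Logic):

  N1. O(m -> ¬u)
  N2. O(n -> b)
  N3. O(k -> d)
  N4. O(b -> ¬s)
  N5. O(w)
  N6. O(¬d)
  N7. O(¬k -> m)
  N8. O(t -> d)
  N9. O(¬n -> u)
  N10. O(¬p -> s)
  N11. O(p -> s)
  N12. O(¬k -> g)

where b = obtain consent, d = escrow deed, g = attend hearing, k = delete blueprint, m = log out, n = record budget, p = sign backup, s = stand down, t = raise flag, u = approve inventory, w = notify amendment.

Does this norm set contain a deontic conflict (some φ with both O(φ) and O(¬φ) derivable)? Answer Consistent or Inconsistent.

Inconsistent

By case analysis on p: premise 11 gives O(p -> s) and premise 10 gives O(¬p -> s), so O(s) either way.
Premise 4, O(b -> ¬s), contraposes to O(s -> ¬b); with O(s) we get O(¬b).
The contrapositive of premise 2 (O(n -> b)) is O(¬b -> ¬n), and O(¬b) is already established, so O(¬n).
With premise 9, O(¬n -> u), the K-axiom yields O(u).
Premise 1 is O(m -> ¬u); contrapositively O(u -> ¬m). Since O(u) holds, K gives O(¬m).
Premise 7 is O(¬k -> m); contrapositively O(¬m -> k). Since O(¬m) holds, K gives O(k).
With premise 3, O(k -> d), the K-axiom yields O(d).
But premise 6 directly asserts O(¬d).
We now have both O(d) and O(¬d) — d is simultaneously obligatory and forbidden, violating the D-axiom.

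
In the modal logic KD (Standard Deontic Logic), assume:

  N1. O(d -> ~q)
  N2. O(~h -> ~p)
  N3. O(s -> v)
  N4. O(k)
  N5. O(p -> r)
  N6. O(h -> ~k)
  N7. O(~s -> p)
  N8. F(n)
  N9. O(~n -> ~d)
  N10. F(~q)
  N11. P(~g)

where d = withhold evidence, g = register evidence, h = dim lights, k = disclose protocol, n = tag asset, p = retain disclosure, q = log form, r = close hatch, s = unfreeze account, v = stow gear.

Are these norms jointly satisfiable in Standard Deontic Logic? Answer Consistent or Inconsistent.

Consistent

Premise 1 is O(d -> ~q), but O(d) is not derivable from the premises, so it does not yield O(~q).
So O(~q) is not derivable, and the apparent clash with O(q) does not arise.
A world satisfying every obligation exists (e.g. d=false, g=false, h=false, k=true, n=false, p=false, q=true, r=false, s=true, v=true); no atom is both obligatory and forbidden, so the set is consistent.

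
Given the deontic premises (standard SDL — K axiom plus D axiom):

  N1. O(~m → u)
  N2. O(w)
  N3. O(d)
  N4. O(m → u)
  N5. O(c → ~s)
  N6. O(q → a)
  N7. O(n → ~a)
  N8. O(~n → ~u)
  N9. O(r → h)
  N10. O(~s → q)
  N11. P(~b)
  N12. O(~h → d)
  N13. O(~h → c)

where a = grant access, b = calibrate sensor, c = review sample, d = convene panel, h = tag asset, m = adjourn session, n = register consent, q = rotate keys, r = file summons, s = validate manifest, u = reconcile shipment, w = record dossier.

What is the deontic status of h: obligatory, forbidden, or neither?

Obligatory

By case analysis on ~m: premise 1 gives O(~m → u) and premise 4 gives O(m → u), so O(u) either way.
The contrapositive of premise 8 (O(~n → ~u)) is O(u → n), and O(u) is already established, so O(n).
Applying K to premise 7 (O(n → ~a)) and O(n) yields O(~a).
Premise 6, O(q → a), contraposes to O(~a → ~q); with O(~a) we get O(~q).
Premise 10, O(~s → q), contraposes to O(~q → s); with O(~q) we get O(s).
Premise 5, O(c → ~s), contraposes to O(s → ~c); with O(s) we get O(~c).
The contrapositive of premise 13 (O(~h → c)) is O(~c → h), and O(~c) is already established, so O(h).
Premises 2, 3, 9, 11, 12 do not contribute to this derivation.
Hence h is obligatory.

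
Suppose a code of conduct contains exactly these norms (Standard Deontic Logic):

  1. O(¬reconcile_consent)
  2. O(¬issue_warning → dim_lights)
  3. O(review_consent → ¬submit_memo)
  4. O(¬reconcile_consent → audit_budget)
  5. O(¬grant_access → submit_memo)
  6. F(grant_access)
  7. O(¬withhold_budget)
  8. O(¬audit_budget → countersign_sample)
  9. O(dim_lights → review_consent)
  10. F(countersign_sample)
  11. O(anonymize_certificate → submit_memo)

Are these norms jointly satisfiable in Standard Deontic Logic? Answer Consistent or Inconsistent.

Consistent

Premise 8 is O(¬audit_budget → countersign_sample), but O(¬audit_budget) is not derivable from the premises, so it does not yield O(countersign_sample).
So O(countersign_sample) is not derivable, and the apparent clash with O(¬countersign_sample) does not arise.
A world satisfying every obligation exists (e.g. anonymize_certificate=false, audit_budget=true, countersign_sample=false, dim_lights=false, grant_access=false, issue_warning=true, reconcile_consent=false, review_consent=false, submit_memo=true, withhold_budget=false); no atom is both obligatory and forbidden, so the set is consistent.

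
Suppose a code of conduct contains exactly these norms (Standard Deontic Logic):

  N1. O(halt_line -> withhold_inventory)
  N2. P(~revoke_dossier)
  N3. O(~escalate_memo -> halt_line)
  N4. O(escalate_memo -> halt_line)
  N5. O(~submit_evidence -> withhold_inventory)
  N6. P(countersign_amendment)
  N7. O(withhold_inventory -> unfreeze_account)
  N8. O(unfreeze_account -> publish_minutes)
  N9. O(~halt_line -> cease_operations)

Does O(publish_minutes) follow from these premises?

Yes

By case analysis on escalate_memo: premise 4 gives O(escalate_memo -> halt_line) and premise 3 gives O(~escalate_memo -> halt_line), so O(halt_line) either way.
Premise 1 is O(halt_line -> withhold_inventory); since O(halt_line), deontic closure gives O(withhold_inventory).
Applying K to premise 7 (O(withhold_inventory -> unfreeze_account)) and O(withhold_inventory) yields O(unfreeze_account).
From O(unfreeze_account) and premise 8, O(unfreeze_account -> publish_minutes), we obtain O(publish_minutes).
Premises 2, 5, 6, 9 do not contribute to this derivation.
So O(publish_minutes) follows.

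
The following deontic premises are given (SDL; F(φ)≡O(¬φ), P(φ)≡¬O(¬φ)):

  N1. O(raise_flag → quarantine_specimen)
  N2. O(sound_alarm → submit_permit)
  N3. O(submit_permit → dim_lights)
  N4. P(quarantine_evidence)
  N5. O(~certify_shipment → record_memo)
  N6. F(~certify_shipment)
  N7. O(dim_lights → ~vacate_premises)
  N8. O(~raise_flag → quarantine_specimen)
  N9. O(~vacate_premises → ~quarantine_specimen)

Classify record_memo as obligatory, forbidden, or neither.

Neither

Premise 5 is O(~certify_shipment → record_memo), but O(~certify_shipment) is not derivable from the premises, so it does not yield O(record_memo).
No premise or chain of K-axiom applications forces O(record_memo), and none forces O(~record_memo). So record_memo is neither obligatory nor forbidden under these norms.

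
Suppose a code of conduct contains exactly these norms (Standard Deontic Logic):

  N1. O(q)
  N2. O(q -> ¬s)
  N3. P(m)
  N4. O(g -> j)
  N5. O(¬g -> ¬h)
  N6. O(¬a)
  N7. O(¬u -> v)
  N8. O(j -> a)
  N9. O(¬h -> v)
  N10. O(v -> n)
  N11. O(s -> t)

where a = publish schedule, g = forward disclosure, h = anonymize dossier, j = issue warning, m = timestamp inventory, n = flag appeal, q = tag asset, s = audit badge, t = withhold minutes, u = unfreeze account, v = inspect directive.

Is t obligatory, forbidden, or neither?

Neither

Premise 11 is O(s -> t), but O(s) is not derivable from the premises, so it does not yield O(t).
No premise or chain of K-axiom applications forces O(t), and none forces O(¬t). So t is neither obligatory nor forbidden under these norms.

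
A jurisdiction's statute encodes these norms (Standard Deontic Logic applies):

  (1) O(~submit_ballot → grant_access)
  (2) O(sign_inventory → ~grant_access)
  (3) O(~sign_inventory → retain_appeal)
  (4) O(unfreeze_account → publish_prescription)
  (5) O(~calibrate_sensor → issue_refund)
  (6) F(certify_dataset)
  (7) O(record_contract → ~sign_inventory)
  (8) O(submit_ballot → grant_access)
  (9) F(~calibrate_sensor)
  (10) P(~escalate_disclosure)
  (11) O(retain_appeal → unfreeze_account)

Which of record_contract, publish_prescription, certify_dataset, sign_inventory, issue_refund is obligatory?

publish_prescription

Premises 8 and 1 are O(submit_ballot → grant_access) and O(~submit_ballot → grant_access); every ideal world satisfies submit_ballot or ~submit_ballot, so in either case grant_access holds — hence O(grant_access).
The contrapositive of premise 2 (O(sign_inventory → ~grant_access)) is O(grant_access → ~sign_inventory), and O(grant_access) is already established, so O(~sign_inventory).
Applying K to premise 3 (O(~sign_inventory → retain_appeal)) and O(~sign_inventory) yields O(retain_appeal).
Applying K to premise 11 (O(retain_appeal → unfreeze_account)) and O(retain_appeal) yields O(unfreeze_account).
Premise 4 is O(unfreeze_account → publish_prescription); since O(unfreeze_account), deontic closure gives O(publish_prescription).
So O(publish_prescription) holds — publish_prescription is obligatory. None of the other listed options is made obligatory by any chain of premises.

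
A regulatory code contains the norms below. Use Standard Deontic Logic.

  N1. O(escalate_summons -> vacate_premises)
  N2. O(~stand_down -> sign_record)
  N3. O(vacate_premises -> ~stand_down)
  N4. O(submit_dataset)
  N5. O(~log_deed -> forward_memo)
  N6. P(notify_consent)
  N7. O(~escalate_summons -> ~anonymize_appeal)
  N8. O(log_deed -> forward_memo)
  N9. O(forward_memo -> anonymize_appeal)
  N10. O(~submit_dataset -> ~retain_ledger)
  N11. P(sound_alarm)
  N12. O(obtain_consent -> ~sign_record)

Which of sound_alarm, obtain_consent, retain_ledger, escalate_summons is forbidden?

obtain_consent

Premises 8 and 5 are O(log_deed -> forward_memo) and O(~log_deed -> forward_memo); every ideal world satisfies log_deed or ~log_deed, so in either case forward_memo holds — hence O(forward_memo).
With premise 9, O(forward_memo -> anonymize_appeal), the K-axiom yields O(anonymize_appeal).
The contrapositive of premise 7 (O(~escalate_summons -> ~anonymize_appeal)) is O(anonymize_appeal -> escalate_summons), and O(anonymize_appeal) is already established, so O(escalate_summons).
Premise 1 is O(escalate_summons -> vacate_premises); since O(escalate_summons), deontic closure gives O(vacate_premises).
Premise 3 is O(vacate_premises -> ~stand_down); since O(vacate_premises), deontic closure gives O(~stand_down).
Premise 2 is O(~stand_down -> sign_record); since O(~stand_down), deontic closure gives O(sign_record).
Premise 12, O(obtain_consent -> ~sign_record), contraposes to O(sign_record -> ~obtain_consent); with O(sign_record) we get O(~obtain_consent).
So O(~obtain_consent) holds, i.e. obtain_consent is forbidden. None of the other listed options is forbidden under the premises.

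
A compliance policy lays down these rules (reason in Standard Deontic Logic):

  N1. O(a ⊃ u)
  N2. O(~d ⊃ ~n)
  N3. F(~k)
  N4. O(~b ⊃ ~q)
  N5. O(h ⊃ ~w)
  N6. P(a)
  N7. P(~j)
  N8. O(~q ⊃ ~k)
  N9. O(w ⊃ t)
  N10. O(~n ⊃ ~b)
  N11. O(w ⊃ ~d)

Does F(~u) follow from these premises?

Premise 1 is O(a ⊃ u), but O(a) is not derivable from the premises (the permission P(a) asserts only ~O(~a), not O(a)), so it does not yield O(u).
No other premise forces O(u). An ideal world satisfying every premise can still have ~u true, so F(~u) is not derivable.

No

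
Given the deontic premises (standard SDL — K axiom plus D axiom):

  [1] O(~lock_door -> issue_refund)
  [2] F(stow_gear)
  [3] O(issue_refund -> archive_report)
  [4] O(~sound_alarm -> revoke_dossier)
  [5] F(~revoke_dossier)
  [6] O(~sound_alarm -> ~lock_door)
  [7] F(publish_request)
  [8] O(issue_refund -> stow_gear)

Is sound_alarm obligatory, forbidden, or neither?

F(stow_gear) at premise 2 means O(~stow_gear).
The contrapositive of premise 8 (O(issue_refund -> stow_gear)) is O(~stow_gear -> ~issue_refund), and O(~stow_gear) is already established, so O(~issue_refund).
The contrapositive of premise 1 (O(~lock_door -> issue_refund)) is O(~issue_refund -> lock_door), and O(~issue_refund) is already established, so O(lock_door).
Premise 6 is O(~sound_alarm -> ~lock_door); contrapositively O(lock_door -> sound_alarm). Since O(lock_door) holds, K gives O(sound_alarm).
Premises 3, 4, 5, 7 do not contribute to this derivation.
Hence sound_alarm is obligatory.

Obligatory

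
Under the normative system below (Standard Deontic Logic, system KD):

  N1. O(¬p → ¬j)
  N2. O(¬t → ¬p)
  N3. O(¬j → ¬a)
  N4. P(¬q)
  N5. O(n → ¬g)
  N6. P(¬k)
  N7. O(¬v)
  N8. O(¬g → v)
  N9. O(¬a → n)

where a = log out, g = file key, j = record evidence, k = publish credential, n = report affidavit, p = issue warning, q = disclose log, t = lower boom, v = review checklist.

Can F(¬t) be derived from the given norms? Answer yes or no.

Premise 7 states O(¬v) outright.
Premise 8 is O(¬g → v); contrapositively O(¬v → g). Since O(¬v) holds, K gives O(g).
Premise 5 is O(n → ¬g); contrapositively O(g → ¬n). Since O(g) holds, K gives O(¬n).
Premise 9, O(¬a → n), contraposes to O(¬n → a); with O(¬n) we get O(a).
Premise 3 is O(¬j → ¬a); contrapositively O(a → j). Since O(a) holds, K gives O(j).
The contrapositive of premise 1 (O(¬p → ¬j)) is O(j → p), and O(j) is already established, so O(p).
Premise 2, O(¬t → ¬p), contraposes to O(p → t); with O(p) we get O(t).
Premises 4, 6 do not contribute to this derivation.
So O(t) holds, i.e. F(¬t). The claim follows.

Yes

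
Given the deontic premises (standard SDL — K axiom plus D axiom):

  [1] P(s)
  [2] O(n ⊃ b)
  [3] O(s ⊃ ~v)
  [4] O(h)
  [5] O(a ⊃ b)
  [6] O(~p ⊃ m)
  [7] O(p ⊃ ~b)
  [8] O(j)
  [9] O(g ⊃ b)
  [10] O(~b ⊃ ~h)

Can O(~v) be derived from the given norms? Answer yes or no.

Premise 3 is O(s ⊃ ~v), but O(s) is not derivable from the premises (the permission P(s) asserts only ~O(~s), not O(s)), so it does not yield O(~v).
No other premise forces O(~v). An ideal world satisfying every premise can still have ~v false, so O(~v) is not derivable.

No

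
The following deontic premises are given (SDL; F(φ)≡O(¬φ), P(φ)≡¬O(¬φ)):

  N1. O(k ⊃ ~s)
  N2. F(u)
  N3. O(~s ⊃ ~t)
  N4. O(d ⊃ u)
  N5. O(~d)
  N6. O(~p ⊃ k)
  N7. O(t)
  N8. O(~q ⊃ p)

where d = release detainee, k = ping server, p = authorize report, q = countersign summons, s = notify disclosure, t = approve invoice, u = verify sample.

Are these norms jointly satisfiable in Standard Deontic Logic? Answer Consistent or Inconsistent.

Consistent

Premise 4 is O(d ⊃ u), but O(d) is not derivable from the premises, so it does not yield O(u).
So O(u) is not derivable, and the apparent clash with O(~u) does not arise.
A world satisfying every obligation exists (e.g. d=false, k=false, p=true, q=false, s=true, t=true, u=false); no atom is both obligatory and forbidden, so the set is consistent.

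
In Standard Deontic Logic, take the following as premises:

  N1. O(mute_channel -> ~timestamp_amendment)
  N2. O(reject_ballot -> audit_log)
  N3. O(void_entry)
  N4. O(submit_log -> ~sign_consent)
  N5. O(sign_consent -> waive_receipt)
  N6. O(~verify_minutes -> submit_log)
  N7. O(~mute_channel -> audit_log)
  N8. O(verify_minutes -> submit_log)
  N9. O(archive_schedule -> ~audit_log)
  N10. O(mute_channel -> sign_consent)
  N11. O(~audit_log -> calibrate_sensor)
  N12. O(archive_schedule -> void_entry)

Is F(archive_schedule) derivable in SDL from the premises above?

Yes

Premises 6 and 8 cover both cases: O(~verify_minutes -> submit_log) and O(verify_minutes -> submit_log). Since ~verify_minutes ∨ verify_minutes is a tautology, O(submit_log) follows.
Applying K to premise 4 (O(submit_log -> ~sign_consent)) and O(submit_log) yields O(~sign_consent).
The contrapositive of premise 10 (O(mute_channel -> sign_consent)) is O(~sign_consent -> ~mute_channel), and O(~sign_consent) is already established, so O(~mute_channel).
With premise 7, O(~mute_channel -> audit_log), the K-axiom yields O(audit_log).
Premise 9 is O(archive_schedule -> ~audit_log); contrapositively O(audit_log -> ~archive_schedule). Since O(audit_log) holds, K gives O(~archive_schedule).
Premises 1, 2, 3, 5, 11, 12 do not contribute to this derivation.
So O(~archive_schedule) holds, i.e. F(archive_schedule). The claim follows.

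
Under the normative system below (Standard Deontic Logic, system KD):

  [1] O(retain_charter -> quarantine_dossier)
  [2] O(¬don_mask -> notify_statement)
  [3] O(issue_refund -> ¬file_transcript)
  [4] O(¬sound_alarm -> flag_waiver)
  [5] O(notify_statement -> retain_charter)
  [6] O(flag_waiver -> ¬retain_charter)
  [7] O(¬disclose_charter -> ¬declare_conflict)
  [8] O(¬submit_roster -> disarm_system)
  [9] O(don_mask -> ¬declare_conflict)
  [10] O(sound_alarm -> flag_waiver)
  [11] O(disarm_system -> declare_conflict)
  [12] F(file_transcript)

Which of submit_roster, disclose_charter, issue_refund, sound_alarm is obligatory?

By case analysis on sound_alarm: premise 10 gives O(sound_alarm -> flag_waiver) and premise 4 gives O(¬sound_alarm -> flag_waiver), so O(flag_waiver) either way.
With premise 6, O(flag_waiver -> ¬retain_charter), the K-axiom yields O(¬retain_charter).
Premise 5, O(notify_statement -> retain_charter), contraposes to O(¬retain_charter -> ¬notify_statement); with O(¬retain_charter) we get O(¬notify_statement).
The contrapositive of premise 2 (O(¬don_mask -> notify_statement)) is O(¬notify_statement -> don_mask), and O(¬notify_statement) is already established, so O(don_mask).
Premise 9 is O(don_mask -> ¬declare_conflict); since O(don_mask), deontic closure gives O(¬declare_conflict).
The contrapositive of premise 11 (O(disarm_system -> declare_conflict)) is O(¬declare_conflict -> ¬disarm_system), and O(¬declare_conflict) is already established, so O(¬disarm_system).
The contrapositive of premise 8 (O(¬submit_roster -> disarm_system)) is O(¬disarm_system -> submit_roster), and O(¬disarm_system) is already established, so O(submit_roster).
So O(submit_roster) holds — submit_roster is obligatory. None of the other listed options is made obligatory by any chain of premises.

submit_roster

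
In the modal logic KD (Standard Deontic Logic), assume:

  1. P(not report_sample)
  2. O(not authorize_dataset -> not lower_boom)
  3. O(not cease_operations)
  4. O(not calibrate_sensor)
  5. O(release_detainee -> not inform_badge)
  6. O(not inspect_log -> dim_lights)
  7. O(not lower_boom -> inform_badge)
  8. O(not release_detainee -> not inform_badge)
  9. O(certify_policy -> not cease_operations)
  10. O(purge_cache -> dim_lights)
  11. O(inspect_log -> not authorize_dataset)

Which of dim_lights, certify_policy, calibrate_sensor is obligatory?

Premises 5 and 8 are O(release_detainee -> not inform_badge) and O(not release_detainee -> not inform_badge); every ideal world satisfies release_detainee or not release_detainee, so in either case not inform_badge holds — hence O(not inform_badge).
Premise 7, O(not lower_boom -> inform_badge), contraposes to O(not inform_badge -> lower_boom); with O(not inform_badge) we get O(lower_boom).
The contrapositive of premise 2 (O(not authorize_dataset -> not lower_boom)) is O(lower_boom -> authorize_dataset), and O(lower_boom) is already established, so O(authorize_dataset).
Premise 11 is O(inspect_log -> not authorize_dataset); contrapositively O(authorize_dataset -> not inspect_log). Since O(authorize_dataset) holds, K gives O(not inspect_log).
Applying K to premise 6 (O(not inspect_log -> dim_lights)) and O(not inspect_log) yields O(dim_lights).
So O(dim_lights) holds — dim_lights is obligatory. None of the other listed options is made obligatory by any chain of premises.

dim_lights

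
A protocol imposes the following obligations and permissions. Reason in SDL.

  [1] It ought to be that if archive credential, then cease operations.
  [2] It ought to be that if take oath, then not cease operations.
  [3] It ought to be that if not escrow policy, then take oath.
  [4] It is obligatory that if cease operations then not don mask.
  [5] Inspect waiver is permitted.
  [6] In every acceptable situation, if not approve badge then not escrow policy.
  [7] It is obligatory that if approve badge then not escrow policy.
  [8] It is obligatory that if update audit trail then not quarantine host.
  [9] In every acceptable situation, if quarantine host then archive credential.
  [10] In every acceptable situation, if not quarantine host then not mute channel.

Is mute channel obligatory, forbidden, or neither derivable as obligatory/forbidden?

Forbidden

Premises 7 and 6 cover both cases: O(approve_badge → ¬escrow_policy) and O(¬approve_badge → ¬escrow_policy). Since approve_badge ∨ ¬approve_badge is a tautology, O(¬escrow_policy) follows.
From O(¬escrow_policy) and premise 3, O(¬escrow_policy → take_oath), we obtain O(take_oath).
Applying K to premise 2 (O(take_oath → ¬cease_operations)) and O(take_oath) yields O(¬cease_operations).
Premise 1 is O(archive_credential → cease_operations); contrapositively O(¬cease_operations → ¬archive_credential). Since O(¬cease_operations) holds, K gives O(¬archive_credential).
Premise 9, O(quarantine_host → archive_credential), contraposes to O(¬archive_credential → ¬quarantine_host); with O(¬archive_credential) we get O(¬quarantine_host).
With premise 10, O(¬quarantine_host → ¬mute_channel), the K-axiom yields O(¬mute_channel).
Premises 4, 5, 8 do not contribute to this derivation.
Thus O(¬mute_channel), which is F(mute_channel): mute_channel is forbidden.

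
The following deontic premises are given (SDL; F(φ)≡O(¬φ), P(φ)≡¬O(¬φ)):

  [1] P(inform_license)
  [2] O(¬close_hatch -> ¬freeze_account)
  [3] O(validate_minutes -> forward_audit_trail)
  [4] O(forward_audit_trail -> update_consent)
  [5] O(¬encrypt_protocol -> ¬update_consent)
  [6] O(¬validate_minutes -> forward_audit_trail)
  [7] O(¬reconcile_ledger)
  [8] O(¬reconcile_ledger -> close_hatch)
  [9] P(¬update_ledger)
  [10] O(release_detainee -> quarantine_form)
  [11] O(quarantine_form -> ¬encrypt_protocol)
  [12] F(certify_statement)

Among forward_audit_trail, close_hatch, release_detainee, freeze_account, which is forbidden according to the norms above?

release_detainee

Premises 3 and 6 are O(validate_minutes -> forward_audit_trail) and O(¬validate_minutes -> forward_audit_trail); every ideal world satisfies validate_minutes or ¬validate_minutes, so in either case forward_audit_trail holds — hence O(forward_audit_trail).
Premise 4 is O(forward_audit_trail -> update_consent); since O(forward_audit_trail), deontic closure gives O(update_consent).
The contrapositive of premise 5 (O(¬encrypt_protocol -> ¬update_consent)) is O(update_consent -> encrypt_protocol), and O(update_consent) is already established, so O(encrypt_protocol).
Premise 11, O(quarantine_form -> ¬encrypt_protocol), contraposes to O(encrypt_protocol -> ¬quarantine_form); with O(encrypt_protocol) we get O(¬quarantine_form).
Premise 10, O(release_detainee -> quarantine_form), contraposes to O(¬quarantine_form -> ¬release_detainee); with O(¬quarantine_form) we get O(¬release_detainee).
So O(¬release_detainee) holds, i.e. release_detainee is forbidden. None of the other listed options is forbidden under the premises.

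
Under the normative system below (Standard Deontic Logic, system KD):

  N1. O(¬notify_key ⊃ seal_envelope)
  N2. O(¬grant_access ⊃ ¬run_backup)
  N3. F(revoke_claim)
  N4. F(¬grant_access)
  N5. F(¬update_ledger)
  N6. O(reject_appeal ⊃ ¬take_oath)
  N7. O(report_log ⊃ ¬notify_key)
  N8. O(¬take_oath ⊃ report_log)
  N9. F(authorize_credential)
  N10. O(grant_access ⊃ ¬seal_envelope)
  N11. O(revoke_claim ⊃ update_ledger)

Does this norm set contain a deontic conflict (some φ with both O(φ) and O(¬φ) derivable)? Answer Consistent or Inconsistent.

Premise 11 is O(revoke_claim ⊃ update_ledger); even if O(update_ledger) held, inferring O(revoke_claim) would be affirming the consequent — invalid.
So O(revoke_claim) is not derivable, and the apparent clash with O(¬revoke_claim) does not arise.
A world satisfying every obligation exists (e.g. authorize_credential=false, grant_access=true, notify_key=true, reject_appeal=false, report_log=false, revoke_claim=false, run_backup=false, seal_envelope=false, take_oath=true, update_ledger=true); no atom is both obligatory and forbidden, so the set is consistent.

Consistent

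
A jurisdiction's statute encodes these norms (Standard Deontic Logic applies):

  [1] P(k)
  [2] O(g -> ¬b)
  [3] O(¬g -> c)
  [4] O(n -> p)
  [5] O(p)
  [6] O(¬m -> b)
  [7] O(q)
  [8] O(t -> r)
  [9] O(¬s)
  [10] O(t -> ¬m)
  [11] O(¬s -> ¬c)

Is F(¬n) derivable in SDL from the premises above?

No

Premise 4 is O(n -> p); even if O(p) held, inferring O(n) would be affirming the consequent — invalid.
No other premise forces O(n). An ideal world satisfying every premise can still have ¬n true, so F(¬n) is not derivable.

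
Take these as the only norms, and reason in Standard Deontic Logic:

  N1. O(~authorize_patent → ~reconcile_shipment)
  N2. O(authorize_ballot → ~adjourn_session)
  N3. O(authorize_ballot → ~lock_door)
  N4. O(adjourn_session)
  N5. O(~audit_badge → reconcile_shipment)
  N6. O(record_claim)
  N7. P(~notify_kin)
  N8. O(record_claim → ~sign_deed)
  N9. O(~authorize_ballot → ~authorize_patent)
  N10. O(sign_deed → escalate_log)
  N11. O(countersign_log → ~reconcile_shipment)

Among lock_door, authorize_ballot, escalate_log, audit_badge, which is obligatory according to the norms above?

From premise 4 we have O(adjourn_session).
The contrapositive of premise 2 (O(authorize_ballot → ~adjourn_session)) is O(adjourn_session → ~authorize_ballot), and O(adjourn_session) is already established, so O(~authorize_ballot).
From O(~authorize_ballot) and premise 9, O(~authorize_ballot → ~authorize_patent), we obtain O(~authorize_patent).
Premise 1 is O(~authorize_patent → ~reconcile_shipment); since O(~authorize_patent), deontic closure gives O(~reconcile_shipment).
The contrapositive of premise 5 (O(~audit_badge → reconcile_shipment)) is O(~reconcile_shipment → audit_badge), and O(~reconcile_shipment) is already established, so O(audit_badge).
So O(audit_badge) holds — audit_badge is obligatory. None of the other listed options is made obligatory by any chain of premises.

audit_badge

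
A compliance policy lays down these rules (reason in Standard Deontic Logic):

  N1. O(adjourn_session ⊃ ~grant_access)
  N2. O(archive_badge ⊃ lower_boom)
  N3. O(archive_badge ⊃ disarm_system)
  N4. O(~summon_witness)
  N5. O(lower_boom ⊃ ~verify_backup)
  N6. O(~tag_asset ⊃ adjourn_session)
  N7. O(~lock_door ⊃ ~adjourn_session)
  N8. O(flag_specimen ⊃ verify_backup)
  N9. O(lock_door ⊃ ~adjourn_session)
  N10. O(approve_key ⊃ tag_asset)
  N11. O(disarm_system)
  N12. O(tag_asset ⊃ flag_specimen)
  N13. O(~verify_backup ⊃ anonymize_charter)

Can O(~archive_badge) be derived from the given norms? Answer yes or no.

By case analysis on ~lock_door: premise 7 gives O(~lock_door ⊃ ~adjourn_session) and premise 9 gives O(lock_door ⊃ ~adjourn_session), so O(~adjourn_session) either way.
Premise 6 is O(~tag_asset ⊃ adjourn_session); contrapositively O(~adjourn_session ⊃ tag_asset). Since O(~adjourn_session) holds, K gives O(tag_asset).
From O(tag_asset) and premise 12, O(tag_asset ⊃ flag_specimen), we obtain O(flag_specimen).
Premise 8 is O(flag_specimen ⊃ verify_backup); since O(flag_specimen), deontic closure gives O(verify_backup).
Premise 5 is O(lower_boom ⊃ ~verify_backup); contrapositively O(verify_backup ⊃ ~lower_boom). Since O(verify_backup) holds, K gives O(~lower_boom).
The contrapositive of premise 2 (O(archive_badge ⊃ lower_boom)) is O(~lower_boom ⊃ ~archive_badge), and O(~lower_boom) is already established, so O(~archive_badge).
Premises 1, 3, 4, 10, 11, 13 do not contribute to this derivation.
So O(~archive_badge) follows.

Yes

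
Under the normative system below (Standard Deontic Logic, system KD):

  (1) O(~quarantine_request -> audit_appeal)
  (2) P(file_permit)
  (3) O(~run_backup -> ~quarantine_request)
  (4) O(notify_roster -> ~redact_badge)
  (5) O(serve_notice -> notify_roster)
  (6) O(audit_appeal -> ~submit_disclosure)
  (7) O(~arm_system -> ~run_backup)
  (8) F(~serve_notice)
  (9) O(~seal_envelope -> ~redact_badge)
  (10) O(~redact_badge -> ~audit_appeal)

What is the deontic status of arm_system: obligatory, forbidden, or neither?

F(~serve_notice) at premise 8 means O(serve_notice).
With premise 5, O(serve_notice -> notify_roster), the K-axiom yields O(notify_roster).
With premise 4, O(notify_roster -> ~redact_badge), the K-axiom yields O(~redact_badge).
From O(~redact_badge) and premise 10, O(~redact_badge -> ~audit_appeal), we obtain O(~audit_appeal).
Premise 1, O(~quarantine_request -> audit_appeal), contraposes to O(~audit_appeal -> quarantine_request); with O(~audit_appeal) we get O(quarantine_request).
The contrapositive of premise 3 (O(~run_backup -> ~quarantine_request)) is O(quarantine_request -> run_backup), and O(quarantine_request) is already established, so O(run_backup).
Premise 7 is O(~arm_system -> ~run_backup); contrapositively O(run_backup -> arm_system). Since O(run_backup) holds, K gives O(arm_system).
Premises 2, 6, 9 do not contribute to this derivation.
Hence arm_system is obligatory.

Obligatory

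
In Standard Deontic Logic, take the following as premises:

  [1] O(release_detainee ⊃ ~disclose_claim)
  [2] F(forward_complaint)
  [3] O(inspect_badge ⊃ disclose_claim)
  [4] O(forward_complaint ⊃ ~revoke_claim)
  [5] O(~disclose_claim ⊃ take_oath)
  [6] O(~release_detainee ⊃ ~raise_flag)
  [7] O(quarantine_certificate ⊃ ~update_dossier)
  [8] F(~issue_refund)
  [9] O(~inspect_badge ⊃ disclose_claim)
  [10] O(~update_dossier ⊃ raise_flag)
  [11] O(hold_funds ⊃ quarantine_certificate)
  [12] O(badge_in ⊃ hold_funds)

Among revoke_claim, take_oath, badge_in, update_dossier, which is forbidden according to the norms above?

badge_in

Premises 9 and 3 cover both cases: O(~inspect_badge ⊃ disclose_claim) and O(inspect_badge ⊃ disclose_claim). Since ~inspect_badge ∨ inspect_badge is a tautology, O(disclose_claim) follows.
The contrapositive of premise 1 (O(release_detainee ⊃ ~disclose_claim)) is O(disclose_claim ⊃ ~release_detainee), and O(disclose_claim) is already established, so O(~release_detainee).
With premise 6, O(~release_detainee ⊃ ~raise_flag), the K-axiom yields O(~raise_flag).
The contrapositive of premise 10 (O(~update_dossier ⊃ raise_flag)) is O(~raise_flag ⊃ update_dossier), and O(~raise_flag) is already established, so O(update_dossier).
Premise 7 is O(quarantine_certificate ⊃ ~update_dossier); contrapositively O(update_dossier ⊃ ~quarantine_certificate). Since O(update_dossier) holds, K gives O(~quarantine_certificate).
The contrapositive of premise 11 (O(hold_funds ⊃ quarantine_certificate)) is O(~quarantine_certificate ⊃ ~hold_funds), and O(~quarantine_certificate) is already established, so O(~hold_funds).
Premise 12, O(badge_in ⊃ hold_funds), contraposes to O(~hold_funds ⊃ ~badge_in); with O(~hold_funds) we get O(~badge_in).
So O(~badge_in) holds, i.e. badge_in is forbidden. None of the other listed options is forbidden under the premises.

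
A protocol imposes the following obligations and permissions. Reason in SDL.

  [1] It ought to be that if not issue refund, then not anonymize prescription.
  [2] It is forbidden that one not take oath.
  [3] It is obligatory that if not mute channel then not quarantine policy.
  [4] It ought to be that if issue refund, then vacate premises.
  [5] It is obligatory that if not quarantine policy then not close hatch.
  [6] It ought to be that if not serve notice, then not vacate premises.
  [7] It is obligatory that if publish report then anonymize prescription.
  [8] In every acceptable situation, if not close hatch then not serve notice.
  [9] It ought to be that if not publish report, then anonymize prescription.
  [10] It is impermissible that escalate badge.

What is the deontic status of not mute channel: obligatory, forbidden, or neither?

Forbidden

Premises 9 and 7 cover both cases: O(¬publish_report → anonymize_prescription) and O(publish_report → anonymize_prescription). Since ¬publish_report ∨ publish_report is a tautology, O(anonymize_prescription) follows.
The contrapositive of premise 1 (O(¬issue_refund → ¬anonymize_prescription)) is O(anonymize_prescription → issue_refund), and O(anonymize_prescription) is already established, so O(issue_refund).
Premise 4 is O(issue_refund → vacate_premises); since O(issue_refund), deontic closure gives O(vacate_premises).
Premise 6 is O(¬serve_notice → ¬vacate_premises); contrapositively O(vacate_premises → serve_notice). Since O(vacate_premises) holds, K gives O(serve_notice).
Premise 8, O(¬close_hatch → ¬serve_notice), contraposes to O(serve_notice → close_hatch); with O(serve_notice) we get O(close_hatch).
Premise 5, O(¬quarantine_policy → ¬close_hatch), contraposes to O(close_hatch → quarantine_policy); with O(close_hatch) we get O(quarantine_policy).
Premise 3, O(¬mute_channel → ¬quarantine_policy), contraposes to O(quarantine_policy → mute_channel); with O(quarantine_policy) we get O(mute_channel).
Premises 2, 10 do not contribute to this derivation.
Thus O(mute_channel), which is F(¬mute_channel): ¬mute_channel is forbidden.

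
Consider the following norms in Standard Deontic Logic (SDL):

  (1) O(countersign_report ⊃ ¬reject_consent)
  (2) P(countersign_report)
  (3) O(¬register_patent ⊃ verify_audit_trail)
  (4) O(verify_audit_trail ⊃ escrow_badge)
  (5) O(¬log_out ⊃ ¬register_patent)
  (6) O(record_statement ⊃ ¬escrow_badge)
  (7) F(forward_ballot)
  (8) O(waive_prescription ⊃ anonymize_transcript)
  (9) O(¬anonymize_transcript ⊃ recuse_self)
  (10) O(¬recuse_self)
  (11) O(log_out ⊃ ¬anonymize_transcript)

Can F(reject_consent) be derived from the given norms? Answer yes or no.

Premise 1 is O(countersign_report ⊃ ¬reject_consent), but O(countersign_report) is not derivable from the premises (the permission P(countersign_report) asserts only ¬O(¬countersign_report), not O(countersign_report)), so it does not yield O(¬reject_consent).
No other premise forces O(¬reject_consent). An ideal world satisfying every premise can still have reject_consent true, so F(reject_consent) is not derivable.

No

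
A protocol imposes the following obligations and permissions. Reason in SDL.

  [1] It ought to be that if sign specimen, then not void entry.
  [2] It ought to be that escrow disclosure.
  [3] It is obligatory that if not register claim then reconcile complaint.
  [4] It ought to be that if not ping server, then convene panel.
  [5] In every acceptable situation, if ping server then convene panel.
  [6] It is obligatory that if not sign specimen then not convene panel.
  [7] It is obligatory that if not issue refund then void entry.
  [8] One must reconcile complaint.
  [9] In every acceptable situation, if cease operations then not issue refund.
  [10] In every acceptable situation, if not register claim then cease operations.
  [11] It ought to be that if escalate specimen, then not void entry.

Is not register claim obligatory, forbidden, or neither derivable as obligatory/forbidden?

Forbidden

Premises 5 and 4 cover both cases: O(ping_server → convene_panel) and O(¬ping_server → convene_panel). Since ping_server ∨ ¬ping_server is a tautology, O(convene_panel) follows.
Premise 6, O(¬sign_specimen → ¬convene_panel), contraposes to O(convene_panel → sign_specimen); with O(convene_panel) we get O(sign_specimen).
From O(sign_specimen) and premise 1, O(sign_specimen → ¬void_entry), we obtain O(¬void_entry).
The contrapositive of premise 7 (O(¬issue_refund → void_entry)) is O(¬void_entry → issue_refund), and O(¬void_entry) is already established, so O(issue_refund).
Premise 9, O(cease_operations → ¬issue_refund), contraposes to O(issue_refund → ¬cease_operations); with O(issue_refund) we get O(¬cease_operations).
Premise 10, O(¬register_claim → cease_operations), contraposes to O(¬cease_operations → register_claim); with O(¬cease_operations) we get O(register_claim).
Premises 2, 3, 8, 11 do not contribute to this derivation.
Thus O(register_claim), which is F(¬register_claim): ¬register_claim is forbidden.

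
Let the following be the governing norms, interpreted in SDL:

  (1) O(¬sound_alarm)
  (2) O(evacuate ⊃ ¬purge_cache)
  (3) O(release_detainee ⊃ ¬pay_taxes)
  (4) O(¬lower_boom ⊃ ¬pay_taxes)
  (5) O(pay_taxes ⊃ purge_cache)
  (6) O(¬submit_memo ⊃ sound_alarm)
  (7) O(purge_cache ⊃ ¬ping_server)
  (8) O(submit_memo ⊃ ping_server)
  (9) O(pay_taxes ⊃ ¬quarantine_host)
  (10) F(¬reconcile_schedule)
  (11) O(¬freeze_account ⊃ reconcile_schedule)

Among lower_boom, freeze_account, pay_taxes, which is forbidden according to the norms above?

pay_taxes

Premise 1 states O(¬sound_alarm) outright.
Premise 6 is O(¬submit_memo ⊃ sound_alarm); contrapositively O(¬sound_alarm ⊃ submit_memo). Since O(¬sound_alarm) holds, K gives O(submit_memo).
Premise 8 is O(submit_memo ⊃ ping_server); since O(submit_memo), deontic closure gives O(ping_server).
The contrapositive of premise 7 (O(purge_cache ⊃ ¬ping_server)) is O(ping_server ⊃ ¬purge_cache), and O(ping_server) is already established, so O(¬purge_cache).
Premise 5 is O(pay_taxes ⊃ purge_cache); contrapositively O(¬purge_cache ⊃ ¬pay_taxes). Since O(¬purge_cache) holds, K gives O(¬pay_taxes).
So O(¬pay_taxes) holds, i.e. pay_taxes is forbidden. None of the other listed options is forbidden under the premises.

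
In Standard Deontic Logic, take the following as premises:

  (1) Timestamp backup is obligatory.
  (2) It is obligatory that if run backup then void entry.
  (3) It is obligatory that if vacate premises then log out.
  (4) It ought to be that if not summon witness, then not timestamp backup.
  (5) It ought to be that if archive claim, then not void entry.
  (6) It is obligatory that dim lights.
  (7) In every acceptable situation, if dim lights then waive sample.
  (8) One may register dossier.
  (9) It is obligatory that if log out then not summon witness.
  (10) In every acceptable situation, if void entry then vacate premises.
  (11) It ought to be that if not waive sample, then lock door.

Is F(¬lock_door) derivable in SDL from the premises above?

Premise 11 is O(¬waive_sample → lock_door), but O(¬waive_sample) is not derivable from the premises, so it does not yield O(lock_door).
No other premise forces O(lock_door). An ideal world satisfying every premise can still have ¬lock_door true, so F(¬lock_door) is not derivable.

No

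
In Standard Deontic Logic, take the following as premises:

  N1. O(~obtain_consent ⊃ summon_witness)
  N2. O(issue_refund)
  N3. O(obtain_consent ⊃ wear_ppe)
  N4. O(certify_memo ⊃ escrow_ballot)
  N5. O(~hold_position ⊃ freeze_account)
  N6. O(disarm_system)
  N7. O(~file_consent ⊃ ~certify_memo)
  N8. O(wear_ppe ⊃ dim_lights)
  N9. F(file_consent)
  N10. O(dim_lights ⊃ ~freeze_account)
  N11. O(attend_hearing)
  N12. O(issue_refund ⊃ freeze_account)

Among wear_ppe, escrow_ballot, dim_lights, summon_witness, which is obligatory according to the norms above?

summon_witness

Premise 2 states O(issue_refund) outright.
From O(issue_refund) and premise 12, O(issue_refund ⊃ freeze_account), we obtain O(freeze_account).
Premise 10 is O(dim_lights ⊃ ~freeze_account); contrapositively O(freeze_account ⊃ ~dim_lights). Since O(freeze_account) holds, K gives O(~dim_lights).
Premise 8, O(wear_ppe ⊃ dim_lights), contraposes to O(~dim_lights ⊃ ~wear_ppe); with O(~dim_lights) we get O(~wear_ppe).
Premise 3 is O(obtain_consent ⊃ wear_ppe); contrapositively O(~wear_ppe ⊃ ~obtain_consent). Since O(~wear_ppe) holds, K gives O(~obtain_consent).
Premise 1 is O(~obtain_consent ⊃ summon_witness); since O(~obtain_consent), deontic closure gives O(summon_witness).
So O(summon_witness) holds — summon_witness is obligatory. None of the other listed options is made obligatory by any chain of premises.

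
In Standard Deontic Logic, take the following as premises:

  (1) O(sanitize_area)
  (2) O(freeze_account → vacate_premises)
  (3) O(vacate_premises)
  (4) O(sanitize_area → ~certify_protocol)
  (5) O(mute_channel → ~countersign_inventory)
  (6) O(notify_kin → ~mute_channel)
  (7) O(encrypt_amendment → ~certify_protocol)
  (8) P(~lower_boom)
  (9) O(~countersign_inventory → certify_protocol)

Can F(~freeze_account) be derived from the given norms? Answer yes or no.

Premise 2 is O(freeze_account → vacate_premises); even if O(vacate_premises) held, inferring O(freeze_account) would be affirming the consequent — invalid.
No other premise forces O(freeze_account). An ideal world satisfying every premise can still have ~freeze_account true, so F(~freeze_account) is not derivable.

No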